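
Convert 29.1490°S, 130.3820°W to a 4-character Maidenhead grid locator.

CG40

Offset from 180°W / 90°S: lon 49.62°, lat 60.85°.
Field: lon ⌊49.62/20⌋ = 2 → C; lat ⌊60.85/10⌋ = 6 → G.
Square: lon ⌊9.62/2⌋ = 4; lat ⌊0.85/1⌋ = 0.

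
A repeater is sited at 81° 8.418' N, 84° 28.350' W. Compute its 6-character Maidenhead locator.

Shift to the Maidenhead origin (180°W, 90°S): lon 95.5275, lat 171.1403.
Field (20°×10°, letters A–R): 95.5275/20 → 4 → E, 171.1403/10 → 17 → R; chars ER.
Square (2°×1°, digits 0–9): 15.5275/2 → 7, 1.1403/1 → 1; chars 71.
Subsquare (5′×2.5′, letters a–x): 1.5275/0.0833333 → 18 → s, 0.1403/0.0416667 → 3 → d; chars sd.

ER71sd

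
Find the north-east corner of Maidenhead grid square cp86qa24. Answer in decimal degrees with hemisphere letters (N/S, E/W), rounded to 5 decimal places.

66.02083° N, 122.64167° W

Field C=2, P=15: +2·20° lon, +15·10° lat → SW at lon -140°, lat 60°.
Square 8, 6: +8·2° lon, +6·1° lat → SW at lon -124°, lat 66°.
Subsquare q=16, a=0: +16·0.0833333° lon, +0·0.0416667° lat → SW at lon -122.667°, lat 66°.
Extended square 2, 4: +2·0.00833333° lon, +4·0.00416667° lat → SW at lon -122.65°, lat 66.0167°.
Cell spans 0.00833333° lon × 0.00416667° lat. NE corner is SW corner plus one full cell.
latitude 66.02083° N, longitude 122.64167° W.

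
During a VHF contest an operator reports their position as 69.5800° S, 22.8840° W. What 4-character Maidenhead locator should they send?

HC80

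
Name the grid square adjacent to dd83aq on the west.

DD73xq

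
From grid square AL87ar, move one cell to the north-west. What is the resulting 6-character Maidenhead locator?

AL77xs

Longitude subsquare a = 0; −1 → -1, wraps to 23 = x, carry into square.
Longitude square 8; −1 → 7.
Latitude subsquare r = 17; +1 → 18 = s.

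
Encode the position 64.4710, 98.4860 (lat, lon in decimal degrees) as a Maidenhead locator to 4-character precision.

NP94

Offset from 180°W / 90°S: lon 278.49°, lat 154.47°.
Field (20°×10°, letters A–R): 278.49/20 → 13 → N, 154.47/10 → 15 → P; chars NP.
Square (2°×1°, digits 0–9): 18.49/2 → 9, 4.47/1 → 4; chars 94.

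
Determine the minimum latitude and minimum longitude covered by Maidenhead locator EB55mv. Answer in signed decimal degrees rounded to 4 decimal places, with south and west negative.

-74.1250, -89.0000

Field E=4, B=1: +4·20° lon, +1·10° lat → SW at lon -100°, lat -80°.
Square 5, 5: +5·2° lon, +5·1° lat → SW at lon -90°, lat -75°.
Subsquare m=12, v=21: +12·0.0833333° lon, +21·0.0416667° lat → SW at lon -89°, lat -74.125°.
latitude -74.1250, longitude -89.0000.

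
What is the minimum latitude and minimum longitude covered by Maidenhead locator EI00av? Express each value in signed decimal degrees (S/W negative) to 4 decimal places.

Field E=4, I=8: +4·20° lon, +8·10° lat → SW at lon -100°, lat -10°.
Square 0, 0: +0·2° lon, +0·1° lat → SW at lon -100°, lat -10°.
Subsquare a=0, v=21: +0·0.0833333° lon, +21·0.0416667° lat → SW at lon -100°, lat -9.125°.
latitude -9.1250, longitude -100.0000.

-9.1250, -100.0000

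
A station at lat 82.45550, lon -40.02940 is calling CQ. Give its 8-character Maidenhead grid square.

GR92xk69

Offset from 180°W / 90°S: lon 139.97060°, lat 172.45550°.
Field: 139.97060/20 → 6 → G, 172.45550/10 → 17 → R; chars GR.
Square: 19.97060/2 → 9, 2.45550/1 → 2; chars 92.
Subsquare: 1.97060/0.0833333 → 23 → x, 0.45550/0.0416667 → 10 → k; chars xk.
Extended square: 0.05393/0.00833333 → 6, 0.03883/0.00416667 → 9; chars 69.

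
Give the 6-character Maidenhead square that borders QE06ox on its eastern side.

QE06px

Longitude subsquare o = 14; +1 → 15 = p.
The latitude characters are unchanged.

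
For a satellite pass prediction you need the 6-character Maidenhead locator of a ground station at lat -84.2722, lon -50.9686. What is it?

GA45mr

Shift to the Maidenhead origin (180°W, 90°S): lon 129.0314, lat 5.7278.
Field (20°×10°, letters A–R): 129.0314/20 → 6 → G, 5.7278/10 → 0 → A; chars GA.
Square (2°×1°, digits 0–9): 9.0314/2 → 4, 5.7278/1 → 5; chars 45.
Subsquare (5′×2.5′, letters a–x): 1.0314/0.0833333 → 12 → m, 0.7278/0.0416667 → 17 → r; chars mr.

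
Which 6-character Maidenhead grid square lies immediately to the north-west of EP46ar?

Longitude subsquare a = 0; −1 → -1, wraps to 23 = x, carry into square.
Longitude square 4; −1 → 3.
Latitude subsquare r = 17; +1 → 18 = s.

EP36xs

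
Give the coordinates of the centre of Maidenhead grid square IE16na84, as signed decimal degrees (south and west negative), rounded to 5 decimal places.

-43.98125, -16.84583

Field I=8, E=4: +8·20° lon, +4·10° lat → SW at lon -20°, lat -50°.
Square 1, 6: +1·2° lon, +6·1° lat → SW at lon -18°, lat -44°.
Subsquare n=13, a=0: +13·0.0833333° lon, +0·0.0416667° lat → SW at lon -16.9167°, lat -44°.
Extended square 8, 4: +8·0.00833333° lon, +4·0.00416667° lat → SW at lon -16.85°, lat -43.9833°.
Cell spans 0.00833333° lon × 0.00416667° lat. Centre is SW corner plus half of each.
latitude -43.98125, longitude -16.84583.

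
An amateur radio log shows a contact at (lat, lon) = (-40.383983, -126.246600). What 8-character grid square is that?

Add 180° to longitude and 90° to latitude: 53.75340, 49.61602.
Field: lon ⌊53.75340/20⌋ = 2 → C; lat ⌊49.61602/10⌋ = 4 → E.
Square: lon ⌊13.75340/2⌋ = 6; lat ⌊9.61602/1⌋ = 9.
Subsquare: lon ⌊1.75340/0.0833333⌋ = 21 → v; lat ⌊0.61602/0.0416667⌋ = 14 → o.
Extended square: lon ⌊0.00340/0.00833333⌋ = 0; lat ⌊0.03268/0.00416667⌋ = 7.

CE69vo07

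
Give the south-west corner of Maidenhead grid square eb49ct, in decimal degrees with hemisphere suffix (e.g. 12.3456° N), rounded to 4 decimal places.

70.2083° S, 91.8333° W

Field E=4, B=1: +4·20° lon, +1·10° lat → SW at lon -100°, lat -80°.
Square 4, 9: +4·2° lon, +9·1° lat → SW at lon -92°, lat -71°.
Subsquare c=2, t=19: +2·0.0833333° lon, +19·0.0416667° lat → SW at lon -91.8333°, lat -70.2083°.
latitude 70.2083° S, longitude 91.8333° W.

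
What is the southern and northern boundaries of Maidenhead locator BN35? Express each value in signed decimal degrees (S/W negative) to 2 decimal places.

45.00, 46.00

Field B=1, N=13: +1·20° lon, +13·10° lat → SW at lon -160°, lat 40°.
Square 3, 5: +3·2° lon, +5·1° lat → SW at lon -154°, lat 45°.
Cell spans 2° lon × 1° lat.
south 45.00, north 46.00.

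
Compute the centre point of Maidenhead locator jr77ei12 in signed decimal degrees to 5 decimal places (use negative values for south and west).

Field J=9, R=17: +9·20° lon, +17·10° lat → SW at lon 0°, lat 80°.
Square 7, 7: +7·2° lon, +7·1° lat → SW at lon 14°, lat 87°.
Subsquare e=4, i=8: +4·0.0833333° lon, +8·0.0416667° lat → SW at lon 14.3333°, lat 87.3333°.
Extended square 1, 2: +1·0.00833333° lon, +2·0.00416667° lat → SW at lon 14.3417°, lat 87.3417°.
Cell spans 0.00833333° lon × 0.00416667° lat. Centre is SW corner plus half of each.
latitude 87.34375, longitude 14.34583.

87.34375, 14.34583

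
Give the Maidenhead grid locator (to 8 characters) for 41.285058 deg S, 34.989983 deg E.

Shift to the Maidenhead origin (180°W, 90°S): lon 214.98998, lat 48.71494.
Field (20°×10°, letters A–R): 214.98998/20 → 10 → K, 48.71494/10 → 4 → E; chars KE.
Square (2°×1°, digits 0–9): 14.98998/2 → 7, 8.71494/1 → 8; chars 78.
Subsquare (5′×2.5′, letters a–x): 0.98998/0.0833333 → 11 → l, 0.71494/0.0416667 → 17 → r; chars lr.
Extended square (30″×15″, digits 0–9): 0.07332/0.00833333 → 8, 0.00661/0.00416667 → 1; chars 81.

KE78lr81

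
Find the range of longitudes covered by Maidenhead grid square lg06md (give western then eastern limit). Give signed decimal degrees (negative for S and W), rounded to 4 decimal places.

41.0000, 41.0833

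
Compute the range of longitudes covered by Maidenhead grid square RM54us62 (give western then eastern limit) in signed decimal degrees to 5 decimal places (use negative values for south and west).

Field R=17, M=12: +17·20° lon, +12·10° lat → SW at lon 160°, lat 30°.
Square 5, 4: +5·2° lon, +4·1° lat → SW at lon 170°, lat 34°.
Subsquare u=20, s=18: +20·0.0833333° lon, +18·0.0416667° lat → SW at lon 171.667°, lat 34.75°.
Extended square 6, 2: +6·0.00833333° lon, +2·0.00416667° lat → SW at lon 171.717°, lat 34.7583°.
Cell spans 0.00833333° lon × 0.00416667° lat.
west 171.71667, east 171.72500.

171.71667, 171.72500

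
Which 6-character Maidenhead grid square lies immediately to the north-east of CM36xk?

Longitude subsquare x = 23; +1 → 24, wraps to 0 = a, carry into square.
Longitude square 3; +1 → 4.
Latitude subsquare k = 10; +1 → 11 = l.

CM46al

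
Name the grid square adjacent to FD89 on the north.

Latitude square 9; +1 → 10, wraps to 0, carry into field.
Latitude field D = 3; +1 → 4 = E.
The longitude characters are unchanged.

FE80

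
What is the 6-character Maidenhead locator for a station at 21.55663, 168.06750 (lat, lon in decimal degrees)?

Shift to the Maidenhead origin (180°W, 90°S): lon 348.0675, lat 111.5566.
Field: 348.0675/20 → 17 → R, 111.5566/10 → 11 → L; chars RL.
Square: 8.0675/2 → 4, 1.5566/1 → 1; chars 41.
Subsquare: 0.0675/0.0833333 → 0 → a, 0.5566/0.0416667 → 13 → n; chars an.

RL41an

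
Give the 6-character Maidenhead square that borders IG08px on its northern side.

Latitude subsquare x = 23; +1 → 24, wraps to 0 = a, carry into square.
Latitude square 8; +1 → 9.
The longitude characters are unchanged.

IG09pa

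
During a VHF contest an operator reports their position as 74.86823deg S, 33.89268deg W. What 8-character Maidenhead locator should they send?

HB35bd21

Add 180° to longitude and 90° to latitude: 146.10732, 15.13177.
Field (20°×10°, letters A–R): 146.10732/20 → 7 → H, 15.13177/10 → 1 → B; chars HB.
Square (2°×1°, digits 0–9): 6.10732/2 → 3, 5.13177/1 → 5; chars 35.
Subsquare (5′×2.5′, letters a–x): 0.10732/0.0833333 → 1 → b, 0.13177/0.0416667 → 3 → d; chars bd.
Extended square (30″×15″, digits 0–9): 0.02399/0.00833333 → 2, 0.00677/0.00416667 → 1; chars 21.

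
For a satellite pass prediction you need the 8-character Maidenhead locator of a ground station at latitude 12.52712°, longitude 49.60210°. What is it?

Offset from 180°W / 90°S: lon 229.60210°, lat 102.52712°.
Field: 229.60210/20 → 11 → L, 102.52712/10 → 10 → K; chars LK.
Square: 9.60210/2 → 4, 2.52712/1 → 2; chars 42.
Subsquare: 1.60210/0.0833333 → 19 → t, 0.52712/0.0416667 → 12 → m; chars tm.
Extended square: 0.01877/0.00833333 → 2, 0.02712/0.00416667 → 6; chars 26.

LK42tm26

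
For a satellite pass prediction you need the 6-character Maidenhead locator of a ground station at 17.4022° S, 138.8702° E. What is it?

PH92ko

Offset from 180°W / 90°S: lon 318.8702°, lat 72.5978°.
Field: 318.8702/20 → 15 → P, 72.5978/10 → 7 → H; chars PH.
Square: 18.8702/2 → 9, 2.5978/1 → 2; chars 92.
Subsquare: 0.8702/0.0833333 → 10 → k, 0.5978/0.0416667 → 14 → o; chars ko.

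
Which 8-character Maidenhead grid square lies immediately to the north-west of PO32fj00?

PO32ej91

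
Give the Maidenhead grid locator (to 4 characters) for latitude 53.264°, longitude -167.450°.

Offset from 180°W / 90°S: lon 12.55°, lat 143.26°.
Field: lon ⌊12.55/20⌋ = 0 → A; lat ⌊143.26/10⌋ = 14 → O.
Square: lon ⌊12.55/2⌋ = 6; lat ⌊3.26/1⌋ = 3.

AO63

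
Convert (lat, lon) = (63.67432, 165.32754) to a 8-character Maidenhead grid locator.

RP23pq91

Shift to the Maidenhead origin (180°W, 90°S): lon 345.32754, lat 153.67432.
Field (20°×10°, letters A–R): 345.32754/20 → 17 → R, 153.67432/10 → 15 → P; chars RP.
Square (2°×1°, digits 0–9): 5.32754/2 → 2, 3.67432/1 → 3; chars 23.
Subsquare (5′×2.5′, letters a–x): 1.32754/0.0833333 → 15 → p, 0.67432/0.0416667 → 16 → q; chars pq.
Extended square (30″×15″, digits 0–9): 0.07754/0.00833333 → 9, 0.00765/0.00416667 → 1; chars 91.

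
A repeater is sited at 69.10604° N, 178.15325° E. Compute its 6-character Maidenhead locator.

RP99bc

Offset from 180°W / 90°S: lon 358.1533°, lat 159.1060°.
Field: lon ⌊358.1533/20⌋ = 17 → R; lat ⌊159.1060/10⌋ = 15 → P.
Square: lon ⌊18.1533/2⌋ = 9; lat ⌊9.1060/1⌋ = 9.
Subsquare: lon ⌊0.1533/0.0833333⌋ = 1 → b; lat ⌊0.1060/0.0416667⌋ = 2 → c.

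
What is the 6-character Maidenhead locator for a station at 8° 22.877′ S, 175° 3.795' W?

Add 180° to longitude and 90° to latitude: 4.9367, 81.6187.
Field (20°×10°, letters A–R): lon ⌊4.9367/20⌋ = 0 → A; lat ⌊81.6187/10⌋ = 8 → I.
Square (2°×1°, digits 0–9): lon ⌊4.9367/2⌋ = 2; lat ⌊1.6187/1⌋ = 1.
Subsquare (5′×2.5′, letters a–x): lon ⌊0.9367/0.0833333⌋ = 11 → l; lat ⌊0.6187/0.0416667⌋ = 14 → o.

AI21lo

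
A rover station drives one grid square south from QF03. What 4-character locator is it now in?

QF02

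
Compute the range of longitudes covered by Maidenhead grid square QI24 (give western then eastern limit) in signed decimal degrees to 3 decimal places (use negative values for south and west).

144.000, 146.000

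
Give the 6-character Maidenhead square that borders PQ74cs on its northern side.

PQ74ct

Latitude subsquare s = 18; +1 → 19 = t.
The longitude characters are unchanged.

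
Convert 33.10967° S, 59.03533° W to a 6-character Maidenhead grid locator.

GF06lv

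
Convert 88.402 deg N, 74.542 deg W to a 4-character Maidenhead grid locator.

Shift to the Maidenhead origin (180°W, 90°S): lon 105.46, lat 178.40.
Field: lon ⌊105.46/20⌋ = 5 → F; lat ⌊178.40/10⌋ = 17 → R.
Square: lon ⌊5.46/2⌋ = 2; lat ⌊8.40/1⌋ = 8.

FR28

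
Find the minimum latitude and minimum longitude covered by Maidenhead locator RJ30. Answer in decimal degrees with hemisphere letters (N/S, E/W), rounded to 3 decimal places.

0.000° N, 166.000° E

Field R=17, J=9: +17·20° lon, +9·10° lat → SW at lon 160°, lat 0°.
Square 3, 0: +3·2° lon, +0·1° lat → SW at lon 166°, lat 0°.
latitude 0.000° N, longitude 166.000° E.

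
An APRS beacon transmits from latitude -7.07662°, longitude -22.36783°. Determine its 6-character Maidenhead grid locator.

Offset from 180°W / 90°S: lon 157.6322°, lat 82.9234°.
Field (20°×10°, letters A–R): 157.6322/20 → 7 → H, 82.9234/10 → 8 → I; chars HI.
Square (2°×1°, digits 0–9): 17.6322/2 → 8, 2.9234/1 → 2; chars 82.
Subsquare (5′×2.5′, letters a–x): 1.6322/0.0833333 → 19 → t, 0.9234/0.0416667 → 22 → w; chars tw.

HI82tw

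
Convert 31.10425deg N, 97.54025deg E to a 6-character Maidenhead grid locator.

Shift to the Maidenhead origin (180°W, 90°S): lon 277.5403, lat 121.1043.
Field: 277.5403/20 → 13 → N, 121.1043/10 → 12 → M; chars NM.
Square: 17.5403/2 → 8, 1.1043/1 → 1; chars 81.
Subsquare: 1.5403/0.0833333 → 18 → s, 0.1043/0.0416667 → 2 → c; chars sc.

NM81sc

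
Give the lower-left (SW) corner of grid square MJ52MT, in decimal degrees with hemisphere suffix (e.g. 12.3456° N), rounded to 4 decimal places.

Field M=12, J=9: +12·20° lon, +9·10° lat → SW at lon 60°, lat 0°.
Square 5, 2: +5·2° lon, +2·1° lat → SW at lon 70°, lat 2°.
Subsquare m=12, t=19: +12·0.0833333° lon, +19·0.0416667° lat → SW at lon 71°, lat 2.79167°.
latitude 2.7917° N, longitude 71.0000° E.

2.7917° N, 71.0000° E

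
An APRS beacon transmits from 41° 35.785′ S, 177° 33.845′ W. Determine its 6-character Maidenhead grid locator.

Shift to the Maidenhead origin (180°W, 90°S): lon 2.4359, lat 48.4036.
Field: 2.4359/20 → 0 → A, 48.4036/10 → 4 → E; chars AE.
Square: 2.4359/2 → 1, 8.4036/1 → 8; chars 18.
Subsquare: 0.4359/0.0833333 → 5 → f, 0.4036/0.0416667 → 9 → j; chars fj.

AE18fj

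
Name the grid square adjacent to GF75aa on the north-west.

GF65xb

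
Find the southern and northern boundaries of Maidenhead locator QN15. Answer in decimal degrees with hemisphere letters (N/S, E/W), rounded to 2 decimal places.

Field Q=16, N=13: +16·20° lon, +13·10° lat → SW at lon 140°, lat 40°.
Square 1, 5: +1·2° lon, +5·1° lat → SW at lon 142°, lat 45°.
Cell spans 2° lon × 1° lat.
south 45.00° N, north 46.00° N.

45.00° N, 46.00° N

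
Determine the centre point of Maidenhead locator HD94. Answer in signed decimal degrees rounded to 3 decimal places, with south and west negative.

Field H=7, D=3: +7·20° lon, +3·10° lat → SW at lon -40°, lat -60°.
Square 9, 4: +9·2° lon, +4·1° lat → SW at lon -22°, lat -56°.
Cell spans 2° lon × 1° lat. Centre is SW corner plus half of each.
latitude -55.500, longitude -21.000.

-55.500, -21.000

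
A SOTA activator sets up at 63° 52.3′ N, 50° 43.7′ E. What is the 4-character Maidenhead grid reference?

LP53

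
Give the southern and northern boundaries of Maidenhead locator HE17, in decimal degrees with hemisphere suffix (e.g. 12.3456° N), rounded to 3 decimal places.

Field H=7, E=4: +7·20° lon, +4·10° lat → SW at lon -40°, lat -50°.
Square 1, 7: +1·2° lon, +7·1° lat → SW at lon -38°, lat -43°.
Cell spans 2° lon × 1° lat.
south 43.000° S, north 42.000° S.

43.000° S, 42.000° S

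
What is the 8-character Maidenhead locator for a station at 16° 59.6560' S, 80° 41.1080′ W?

Offset from 180°W / 90°S: lon 99.31487°, lat 73.00573°.
Field: 99.31487/20 → 4 → E, 73.00573/10 → 7 → H; chars EH.
Square: 19.31487/2 → 9, 3.00573/1 → 3; chars 93.
Subsquare: 1.31487/0.0833333 → 15 → p, 0.00573/0.0416667 → 0 → a; chars pa.
Extended square: 0.06487/0.00833333 → 7, 0.00573/0.00416667 → 1; chars 71.

EH93pa71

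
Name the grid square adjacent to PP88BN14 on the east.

PP88bn24

Longitude extended square 1; +1 → 2.
The latitude characters are unchanged.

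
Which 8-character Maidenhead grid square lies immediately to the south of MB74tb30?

Latitude extended square 0; −1 → -1, wraps to 9, carry into subsquare.
Latitude subsquare b = 1; −1 → 0 = a.
The longitude characters are unchanged.

MB74ta39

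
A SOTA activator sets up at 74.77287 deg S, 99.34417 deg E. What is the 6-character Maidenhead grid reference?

NB95qf

Offset from 180°W / 90°S: lon 279.3442°, lat 15.2271°.
Field: lon ⌊279.3442/20⌋ = 13 → N; lat ⌊15.2271/10⌋ = 1 → B.
Square: lon ⌊19.3442/2⌋ = 9; lat ⌊5.2271/1⌋ = 5.
Subsquare: lon ⌊1.3442/0.0833333⌋ = 16 → q; lat ⌊0.2271/0.0416667⌋ = 5 → f.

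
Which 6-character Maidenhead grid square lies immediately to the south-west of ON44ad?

Longitude subsquare a = 0; −1 → -1, wraps to 23 = x, carry into square.
Longitude square 4; −1 → 3.
Latitude subsquare d = 3; −1 → 2 = c.

ON34xc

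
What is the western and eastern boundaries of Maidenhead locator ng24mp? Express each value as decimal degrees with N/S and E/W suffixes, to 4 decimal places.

85.0000° E, 85.0833° E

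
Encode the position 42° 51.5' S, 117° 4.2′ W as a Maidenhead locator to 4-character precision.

Offset from 180°W / 90°S: lon 62.93°, lat 47.14°.
Field (20°×10°, letters A–R): 62.93/20 → 3 → D, 47.14/10 → 4 → E; chars DE.
Square (2°×1°, digits 0–9): 2.93/2 → 1, 7.14/1 → 7; chars 17.

DE17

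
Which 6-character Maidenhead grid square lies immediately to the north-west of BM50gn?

BM50fo

Longitude subsquare g = 6; −1 → 5 = f.
Latitude subsquare n = 13; +1 → 14 = o.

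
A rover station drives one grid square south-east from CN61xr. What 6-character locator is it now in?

Longitude subsquare x = 23; +1 → 24, wraps to 0 = a, carry into square.
Longitude square 6; +1 → 7.
Latitude subsquare r = 17; −1 → 16 = q.

CN71aq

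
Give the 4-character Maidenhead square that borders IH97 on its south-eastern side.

Longitude square 9; +1 → 10, wraps to 0, carry into field.
Longitude field I = 8; +1 → 9 = J.
Latitude square 7; −1 → 6.

JH06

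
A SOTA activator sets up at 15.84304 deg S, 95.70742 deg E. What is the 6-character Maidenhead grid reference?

Add 180° to longitude and 90° to latitude: 275.7074, 74.1570.
Field: 275.7074/20 → 13 → N, 74.1570/10 → 7 → H; chars NH.
Square: 15.7074/2 → 7, 4.1570/1 → 4; chars 74.
Subsquare: 1.7074/0.0833333 → 20 → u, 0.1570/0.0416667 → 3 → d; chars ud.

NH74ud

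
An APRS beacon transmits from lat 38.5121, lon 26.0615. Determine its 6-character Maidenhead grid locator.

KM38am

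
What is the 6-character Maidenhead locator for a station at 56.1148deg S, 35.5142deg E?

KD73sv

Offset from 180°W / 90°S: lon 215.5142°, lat 33.8852°.
Field: 215.5142/20 → 10 → K, 33.8852/10 → 3 → D; chars KD.
Square: 15.5142/2 → 7, 3.8852/1 → 3; chars 73.
Subsquare: 1.5142/0.0833333 → 18 → s, 0.8852/0.0416667 → 21 → v; chars sv.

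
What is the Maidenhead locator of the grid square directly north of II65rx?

Latitude subsquare x = 23; +1 → 24, wraps to 0 = a, carry into square.
Latitude square 5; +1 → 6.
The longitude characters are unchanged.

II66ra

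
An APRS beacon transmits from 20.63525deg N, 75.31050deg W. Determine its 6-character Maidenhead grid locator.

FL20ip

Shift to the Maidenhead origin (180°W, 90°S): lon 104.6895, lat 110.6352.
Field: 104.6895/20 → 5 → F, 110.6352/10 → 11 → L; chars FL.
Square: 4.6895/2 → 2, 0.6352/1 → 0; chars 20.
Subsquare: 0.6895/0.0833333 → 8 → i, 0.6352/0.0416667 → 15 → p; chars ip.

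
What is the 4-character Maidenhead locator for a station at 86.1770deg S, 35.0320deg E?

KA73

Shift to the Maidenhead origin (180°W, 90°S): lon 215.03, lat 3.82.
Field (20°×10°, letters A–R): lon ⌊215.03/20⌋ = 10 → K; lat ⌊3.82/10⌋ = 0 → A.
Square (2°×1°, digits 0–9): lon ⌊15.03/2⌋ = 7; lat ⌊3.82/1⌋ = 3.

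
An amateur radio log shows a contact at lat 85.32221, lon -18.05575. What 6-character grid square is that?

Shift to the Maidenhead origin (180°W, 90°S): lon 161.9443, lat 175.3222.
Field: 161.9443/20 → 8 → I, 175.3222/10 → 17 → R; chars IR.
Square: 1.9443/2 → 0, 5.3222/1 → 5; chars 05.
Subsquare: 1.9443/0.0833333 → 23 → x, 0.3222/0.0416667 → 7 → h; chars xh.

IR05xh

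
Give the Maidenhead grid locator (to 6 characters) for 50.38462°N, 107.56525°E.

Offset from 180°W / 90°S: lon 287.5652°, lat 140.3846°.
Field (20°×10°, letters A–R): lon ⌊287.5652/20⌋ = 14 → O; lat ⌊140.3846/10⌋ = 14 → O.
Square (2°×1°, digits 0–9): lon ⌊7.5652/2⌋ = 3; lat ⌊0.3846/1⌋ = 0.
Subsquare (5′×2.5′, letters a–x): lon ⌊1.5652/0.0833333⌋ = 18 → s; lat ⌊0.3846/0.0416667⌋ = 9 → j.

OO30sj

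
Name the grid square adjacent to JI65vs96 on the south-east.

JI65ws05

Longitude extended square 9; +1 → 10, wraps to 0, carry into subsquare.
Longitude subsquare v = 21; +1 → 22 = w.
Latitude extended square 6; −1 → 5.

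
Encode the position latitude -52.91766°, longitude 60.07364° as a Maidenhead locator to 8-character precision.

MD07ab89

Add 180° to longitude and 90° to latitude: 240.07364, 37.08234.
Field (20°×10°, letters A–R): 240.07364/20 → 12 → M, 37.08234/10 → 3 → D; chars MD.
Square (2°×1°, digits 0–9): 0.07364/2 → 0, 7.08234/1 → 7; chars 07.
Subsquare (5′×2.5′, letters a–x): 0.07364/0.0833333 → 0 → a, 0.08234/0.0416667 → 1 → b; chars ab.
Extended square (30″×15″, digits 0–9): 0.07364/0.00833333 → 8, 0.04067/0.00416667 → 9; chars 89.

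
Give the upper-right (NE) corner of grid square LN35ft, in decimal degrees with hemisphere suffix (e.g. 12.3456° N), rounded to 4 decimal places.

45.8333° N, 46.5000° E

Field L=11, N=13: +11·20° lon, +13·10° lat → SW at lon 40°, lat 40°.
Square 3, 5: +3·2° lon, +5·1° lat → SW at lon 46°, lat 45°.
Subsquare f=5, t=19: +5·0.0833333° lon, +19·0.0416667° lat → SW at lon 46.4167°, lat 45.7917°.
Cell spans 0.0833333° lon × 0.0416667° lat. NE corner is SW corner plus one full cell.
latitude 45.8333° N, longitude 46.5000° E.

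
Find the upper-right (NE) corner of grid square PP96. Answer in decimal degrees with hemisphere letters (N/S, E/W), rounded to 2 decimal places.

67.00° N, 140.00° E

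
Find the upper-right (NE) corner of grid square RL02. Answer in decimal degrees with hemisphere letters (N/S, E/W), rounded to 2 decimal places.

23.00° N, 162.00° E

Field R=17, L=11: +17·20° lon, +11·10° lat → SW at lon 160°, lat 20°.
Square 0, 2: +0·2° lon, +2·1° lat → SW at lon 160°, lat 22°.
Cell spans 2° lon × 1° lat. NE corner is SW corner plus one full cell.
latitude 23.00° N, longitude 162.00° E.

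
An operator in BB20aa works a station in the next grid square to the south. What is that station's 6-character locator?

Latitude subsquare a = 0; −1 → -1, wraps to 23 = x, carry into square.
Latitude square 0; −1 → -1, wraps to 9, carry into field.
Latitude field B = 1; −1 → 0 = A.
The longitude characters are unchanged.

BA29ax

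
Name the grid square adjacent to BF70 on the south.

BE79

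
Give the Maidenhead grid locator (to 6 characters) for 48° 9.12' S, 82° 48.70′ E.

NE11ju

Add 180° to longitude and 90° to latitude: 262.8117, 41.8480.
Field: 262.8117/20 → 13 → N, 41.8480/10 → 4 → E; chars NE.
Square: 2.8117/2 → 1, 1.8480/1 → 1; chars 11.
Subsquare: 0.8117/0.0833333 → 9 → j, 0.8480/0.0416667 → 20 → u; chars ju.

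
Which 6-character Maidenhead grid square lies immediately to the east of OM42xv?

Longitude subsquare x = 23; +1 → 24, wraps to 0 = a, carry into square.
Longitude square 4; +1 → 5.
The latitude characters are unchanged.

OM52av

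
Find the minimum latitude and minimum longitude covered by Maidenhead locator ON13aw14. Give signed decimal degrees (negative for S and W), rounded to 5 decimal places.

43.93333, 102.00833

Field O=14, N=13: +14·20° lon, +13·10° lat → SW at lon 100°, lat 40°.
Square 1, 3: +1·2° lon, +3·1° lat → SW at lon 102°, lat 43°.
Subsquare a=0, w=22: +0·0.0833333° lon, +22·0.0416667° lat → SW at lon 102°, lat 43.9167°.
Extended square 1, 4: +1·0.00833333° lon, +4·0.00416667° lat → SW at lon 102.008°, lat 43.9333°.
latitude 43.93333, longitude 102.00833.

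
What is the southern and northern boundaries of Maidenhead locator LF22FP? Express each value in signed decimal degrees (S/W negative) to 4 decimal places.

-37.3750, -37.3333

Field L=11, F=5: +11·20° lon, +5·10° lat → SW at lon 40°, lat -40°.
Square 2, 2: +2·2° lon, +2·1° lat → SW at lon 44°, lat -38°.
Subsquare f=5, p=15: +5·0.0833333° lon, +15·0.0416667° lat → SW at lon 44.4167°, lat -37.375°.
Cell spans 0.0833333° lon × 0.0416667° lat.
south -37.3750, north -37.3333.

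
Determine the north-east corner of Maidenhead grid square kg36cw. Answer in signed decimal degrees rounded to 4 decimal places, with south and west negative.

-23.0417, 26.2500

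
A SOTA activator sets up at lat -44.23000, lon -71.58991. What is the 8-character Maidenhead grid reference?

Shift to the Maidenhead origin (180°W, 90°S): lon 108.41009, lat 45.77000.
Field: 108.41009/20 → 5 → F, 45.77000/10 → 4 → E; chars FE.
Square: 8.41009/2 → 4, 5.77000/1 → 5; chars 45.
Subsquare: 0.41009/0.0833333 → 4 → e, 0.77000/0.0416667 → 18 → s; chars es.
Extended square: 0.07676/0.00833333 → 9, 0.02000/0.00416667 → 4; chars 94.

FE45es94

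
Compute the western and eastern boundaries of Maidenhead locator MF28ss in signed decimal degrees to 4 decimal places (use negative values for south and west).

65.5000, 65.5833

Field M=12, F=5: +12·20° lon, +5·10° lat → SW at lon 60°, lat -40°.
Square 2, 8: +2·2° lon, +8·1° lat → SW at lon 64°, lat -32°.
Subsquare s=18, s=18: +18·0.0833333° lon, +18·0.0416667° lat → SW at lon 65.5°, lat -31.25°.
Cell spans 0.0833333° lon × 0.0416667° lat.
west 65.5000, east 65.5833.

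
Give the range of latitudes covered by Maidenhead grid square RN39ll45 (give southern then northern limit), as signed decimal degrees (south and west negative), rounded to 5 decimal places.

49.47917, 49.48333

Field R=17, N=13: +17·20° lon, +13·10° lat → SW at lon 160°, lat 40°.
Square 3, 9: +3·2° lon, +9·1° lat → SW at lon 166°, lat 49°.
Subsquare l=11, l=11: +11·0.0833333° lon, +11·0.0416667° lat → SW at lon 166.917°, lat 49.4583°.
Extended square 4, 5: +4·0.00833333° lon, +5·0.00416667° lat → SW at lon 166.95°, lat 49.4792°.
Cell spans 0.00833333° lon × 0.00416667° lat.
south 49.47917, north 49.48333.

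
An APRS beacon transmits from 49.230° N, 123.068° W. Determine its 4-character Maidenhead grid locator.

CN89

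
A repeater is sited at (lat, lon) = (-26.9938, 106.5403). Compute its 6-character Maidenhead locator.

OG33ga

Shift to the Maidenhead origin (180°W, 90°S): lon 286.5403, lat 63.0062.
Field: 286.5403/20 → 14 → O, 63.0062/10 → 6 → G; chars OG.
Square: 6.5403/2 → 3, 3.0062/1 → 3; chars 33.
Subsquare: 0.5403/0.0833333 → 6 → g, 0.0062/0.0416667 → 0 → a; chars ga.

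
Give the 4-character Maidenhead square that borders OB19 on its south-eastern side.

Longitude square 1; +1 → 2.
Latitude square 9; −1 → 8.

OB28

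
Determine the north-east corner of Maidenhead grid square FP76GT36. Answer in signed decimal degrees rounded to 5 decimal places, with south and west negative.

Field F=5, P=15: +5·20° lon, +15·10° lat → SW at lon -80°, lat 60°.
Square 7, 6: +7·2° lon, +6·1° lat → SW at lon -66°, lat 66°.
Subsquare g=6, t=19: +6·0.0833333° lon, +19·0.0416667° lat → SW at lon -65.5°, lat 66.7917°.
Extended square 3, 6: +3·0.00833333° lon, +6·0.00416667° lat → SW at lon -65.475°, lat 66.8167°.
Cell spans 0.00833333° lon × 0.00416667° lat. NE corner is SW corner plus one full cell.
latitude 66.82083, longitude -65.46667.

66.82083, -65.46667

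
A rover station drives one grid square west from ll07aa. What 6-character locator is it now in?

KL97xa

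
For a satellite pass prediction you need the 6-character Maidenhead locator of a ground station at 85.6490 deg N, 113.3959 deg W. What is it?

DR35hp

Offset from 180°W / 90°S: lon 66.6041°, lat 175.6490°.
Field (20°×10°, letters A–R): 66.6041/20 → 3 → D, 175.6490/10 → 17 → R; chars DR.
Square (2°×1°, digits 0–9): 6.6041/2 → 3, 5.6490/1 → 5; chars 35.
Subsquare (5′×2.5′, letters a–x): 0.6041/0.0833333 → 7 → h, 0.6490/0.0416667 → 15 → p; chars hp.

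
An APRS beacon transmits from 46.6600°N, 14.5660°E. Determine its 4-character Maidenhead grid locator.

JN76

Add 180° to longitude and 90° to latitude: 194.57, 136.66.
Field: lon ⌊194.57/20⌋ = 9 → J; lat ⌊136.66/10⌋ = 13 → N.
Square: lon ⌊14.57/2⌋ = 7; lat ⌊6.66/1⌋ = 6.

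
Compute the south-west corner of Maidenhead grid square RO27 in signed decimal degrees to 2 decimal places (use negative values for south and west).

Field R=17, O=14: +17·20° lon, +14·10° lat → SW at lon 160°, lat 50°.
Square 2, 7: +2·2° lon, +7·1° lat → SW at lon 164°, lat 57°.
latitude 57.00, longitude 164.00.

57.00, 164.00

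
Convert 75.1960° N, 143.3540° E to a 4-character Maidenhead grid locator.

QQ15

Offset from 180°W / 90°S: lon 323.35°, lat 165.20°.
Field: 323.35/20 → 16 → Q, 165.20/10 → 16 → Q; chars QQ.
Square: 3.35/2 → 1, 5.20/1 → 5; chars 15.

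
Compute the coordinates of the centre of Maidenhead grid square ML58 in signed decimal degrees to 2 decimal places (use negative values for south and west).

28.50, 71.00

Field M=12, L=11: +12·20° lon, +11·10° lat → SW at lon 60°, lat 20°.
Square 5, 8: +5·2° lon, +8·1° lat → SW at lon 70°, lat 28°.
Cell spans 2° lon × 1° lat. Centre is SW corner plus half of each.
latitude 28.50, longitude 71.00.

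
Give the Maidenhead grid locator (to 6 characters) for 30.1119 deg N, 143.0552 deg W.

BM80lc

Shift to the Maidenhead origin (180°W, 90°S): lon 36.9448, lat 120.1119.
Field: 36.9448/20 → 1 → B, 120.1119/10 → 12 → M; chars BM.
Square: 16.9448/2 → 8, 0.1119/1 → 0; chars 80.
Subsquare: 0.9448/0.0833333 → 11 → l, 0.1119/0.0416667 → 2 → c; chars lc.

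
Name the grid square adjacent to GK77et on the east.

GK77ft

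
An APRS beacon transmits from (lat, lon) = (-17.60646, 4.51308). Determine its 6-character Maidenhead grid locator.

Offset from 180°W / 90°S: lon 184.5131°, lat 72.3935°.
Field (20°×10°, letters A–R): lon ⌊184.5131/20⌋ = 9 → J; lat ⌊72.3935/10⌋ = 7 → H.
Square (2°×1°, digits 0–9): lon ⌊4.5131/2⌋ = 2; lat ⌊2.3935/1⌋ = 2.
Subsquare (5′×2.5′, letters a–x): lon ⌊0.5131/0.0833333⌋ = 6 → g; lat ⌊0.3935/0.0416667⌋ = 9 → j.

JH22gj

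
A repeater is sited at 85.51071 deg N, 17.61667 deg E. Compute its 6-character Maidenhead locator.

JR85tm

Add 180° to longitude and 90° to latitude: 197.6167, 175.5107.
Field: lon ⌊197.6167/20⌋ = 9 → J; lat ⌊175.5107/10⌋ = 17 → R.
Square: lon ⌊17.6167/2⌋ = 8; lat ⌊5.5107/1⌋ = 5.
Subsquare: lon ⌊1.6167/0.0833333⌋ = 19 → t; lat ⌊0.5107/0.0416667⌋ = 12 → m.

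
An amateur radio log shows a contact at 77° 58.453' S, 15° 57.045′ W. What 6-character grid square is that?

IB22aa

Offset from 180°W / 90°S: lon 164.0493°, lat 12.0258°.
Field: 164.0493/20 → 8 → I, 12.0258/10 → 1 → B; chars IB.
Square: 4.0493/2 → 2, 2.0258/1 → 2; chars 22.
Subsquare: 0.0493/0.0833333 → 0 → a, 0.0258/0.0416667 → 0 → a; chars aa.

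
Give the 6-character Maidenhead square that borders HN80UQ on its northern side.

HN80ur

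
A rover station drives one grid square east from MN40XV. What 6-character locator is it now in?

MN50av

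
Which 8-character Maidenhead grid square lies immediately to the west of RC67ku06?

RC67ju96

Longitude extended square 0; −1 → -1, wraps to 9, carry into subsquare.
Longitude subsquare k = 10; −1 → 9 = j.
The latitude characters are unchanged.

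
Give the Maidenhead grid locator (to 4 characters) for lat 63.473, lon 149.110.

QP43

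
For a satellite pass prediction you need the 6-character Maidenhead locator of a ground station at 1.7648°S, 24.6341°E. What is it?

KI28hf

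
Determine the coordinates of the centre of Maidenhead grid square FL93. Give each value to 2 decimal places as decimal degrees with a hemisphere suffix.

23.50° N, 61.00° W

Field F=5, L=11: +5·20° lon, +11·10° lat → SW at lon -80°, lat 20°.
Square 9, 3: +9·2° lon, +3·1° lat → SW at lon -62°, lat 23°.
Cell spans 2° lon × 1° lat. Centre is SW corner plus half of each.
latitude 23.50° N, longitude 61.00° W.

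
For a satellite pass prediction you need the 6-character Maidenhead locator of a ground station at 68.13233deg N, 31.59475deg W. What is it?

Shift to the Maidenhead origin (180°W, 90°S): lon 148.4052, lat 158.1323.
Field (20°×10°, letters A–R): 148.4052/20 → 7 → H, 158.1323/10 → 15 → P; chars HP.
Square (2°×1°, digits 0–9): 8.4052/2 → 4, 8.1323/1 → 8; chars 48.
Subsquare (5′×2.5′, letters a–x): 0.4052/0.0833333 → 4 → e, 0.1323/0.0416667 → 3 → d; chars ed.

HP48ed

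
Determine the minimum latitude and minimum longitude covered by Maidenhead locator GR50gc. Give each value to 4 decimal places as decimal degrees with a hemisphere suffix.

80.0833° N, 49.5000° W

Field G=6, R=17: +6·20° lon, +17·10° lat → SW at lon -60°, lat 80°.
Square 5, 0: +5·2° lon, +0·1° lat → SW at lon -50°, lat 80°.
Subsquare g=6, c=2: +6·0.0833333° lon, +2·0.0416667° lat → SW at lon -49.5°, lat 80.0833°.
latitude 80.0833° N, longitude 49.5000° W.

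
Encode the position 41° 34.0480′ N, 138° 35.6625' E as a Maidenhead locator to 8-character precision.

Offset from 180°W / 90°S: lon 318.59438°, lat 131.56747°.
Field (20°×10°, letters A–R): lon ⌊318.59438/20⌋ = 15 → P; lat ⌊131.56747/10⌋ = 13 → N.
Square (2°×1°, digits 0–9): lon ⌊18.59438/2⌋ = 9; lat ⌊1.56747/1⌋ = 1.
Subsquare (5′×2.5′, letters a–x): lon ⌊0.59438/0.0833333⌋ = 7 → h; lat ⌊0.56747/0.0416667⌋ = 13 → n.
Extended square (30″×15″, digits 0–9): lon ⌊0.01104/0.00833333⌋ = 1; lat ⌊0.02580/0.00416667⌋ = 6.

PN91hn16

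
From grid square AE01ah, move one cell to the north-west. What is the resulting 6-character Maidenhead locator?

RE91xi

Longitude subsquare a = 0; −1 → -1, wraps to 23 = x, carry into square.
Longitude square 0; −1 → -1, wraps to 9, carry into field.
Longitude field A = 0; −1 → -1, wraps to 17 = R, wrapping around the antimeridian.
Latitude subsquare h = 7; +1 → 8 = i.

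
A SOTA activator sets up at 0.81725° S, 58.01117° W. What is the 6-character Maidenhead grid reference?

Add 180° to longitude and 90° to latitude: 121.9888, 89.1827.
Field: lon ⌊121.9888/20⌋ = 6 → G; lat ⌊89.1827/10⌋ = 8 → I.
Square: lon ⌊1.9888/2⌋ = 0; lat ⌊9.1827/1⌋ = 9.
Subsquare: lon ⌊1.9888/0.0833333⌋ = 23 → x; lat ⌊0.1827/0.0416667⌋ = 4 → e.

GI09xe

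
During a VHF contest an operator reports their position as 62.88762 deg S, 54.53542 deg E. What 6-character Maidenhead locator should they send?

Shift to the Maidenhead origin (180°W, 90°S): lon 234.5354, lat 27.1124.
Field (20°×10°, letters A–R): lon ⌊234.5354/20⌋ = 11 → L; lat ⌊27.1124/10⌋ = 2 → C.
Square (2°×1°, digits 0–9): lon ⌊14.5354/2⌋ = 7; lat ⌊7.1124/1⌋ = 7.
Subsquare (5′×2.5′, letters a–x): lon ⌊0.5354/0.0833333⌋ = 6 → g; lat ⌊0.1124/0.0416667⌋ = 2 → c.

LC77gc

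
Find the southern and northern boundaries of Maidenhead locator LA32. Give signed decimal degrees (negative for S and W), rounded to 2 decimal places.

Field L=11, A=0: +11·20° lon, +0·10° lat → SW at lon 40°, lat -90°.
Square 3, 2: +3·2° lon, +2·1° lat → SW at lon 46°, lat -88°.
Cell spans 2° lon × 1° lat.
south -88.00, north -87.00.

-88.00, -87.00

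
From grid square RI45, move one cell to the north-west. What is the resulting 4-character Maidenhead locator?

RI36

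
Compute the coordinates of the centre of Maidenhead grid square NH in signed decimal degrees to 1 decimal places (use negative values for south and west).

Field N=13, H=7: +13·20° lon, +7·10° lat → SW at lon 80°, lat -20°.
Cell spans 20° lon × 10° lat. Centre is SW corner plus half of each.
latitude -15.0, longitude 90.0.

-15.0, 90.0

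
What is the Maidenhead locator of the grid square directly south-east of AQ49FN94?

AQ49gn03

Longitude extended square 9; +1 → 10, wraps to 0, carry into subsquare.
Longitude subsquare f = 5; +1 → 6 = g.
Latitude extended square 4; −1 → 3.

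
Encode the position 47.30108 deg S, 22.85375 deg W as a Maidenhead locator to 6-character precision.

Shift to the Maidenhead origin (180°W, 90°S): lon 157.1463, lat 42.6989.
Field: lon ⌊157.1463/20⌋ = 7 → H; lat ⌊42.6989/10⌋ = 4 → E.
Square: lon ⌊17.1463/2⌋ = 8; lat ⌊2.6989/1⌋ = 2.
Subsquare: lon ⌊1.1463/0.0833333⌋ = 13 → n; lat ⌊0.6989/0.0416667⌋ = 16 → q.

HE82nq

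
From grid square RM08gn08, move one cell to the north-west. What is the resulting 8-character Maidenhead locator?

RM08fn99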